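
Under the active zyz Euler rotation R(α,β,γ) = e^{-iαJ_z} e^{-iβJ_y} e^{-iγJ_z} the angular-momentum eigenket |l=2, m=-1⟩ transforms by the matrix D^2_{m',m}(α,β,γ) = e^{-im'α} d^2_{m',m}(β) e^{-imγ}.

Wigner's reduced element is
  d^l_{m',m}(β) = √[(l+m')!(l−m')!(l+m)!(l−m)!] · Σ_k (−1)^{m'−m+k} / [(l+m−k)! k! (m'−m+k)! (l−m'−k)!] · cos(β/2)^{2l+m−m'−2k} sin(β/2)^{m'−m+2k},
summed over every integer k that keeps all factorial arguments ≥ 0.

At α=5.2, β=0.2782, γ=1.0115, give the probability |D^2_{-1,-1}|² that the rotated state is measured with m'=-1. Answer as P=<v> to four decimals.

P=0.8197

D^2_{-1,-1}(5.2,0.2782,1.0115) = e^{-i·-1·5.2}·d^2_{-1,-1}(0.2782)·e^{-i·-1·1.0115}. Compute d first:
With c≡cos(β/2)=0.990341 and s≡sin(β/2)=0.138652, N=[1·6·1·6]^{1/2}=6.000000
k∈{0,1} keeps every argument non-negative
  k=0: (−1)^0·6.0000/(6)·0.9903^4·0.1387^0 = +0.961921
  k=1: (−1)^1·6.0000/(2)·0.9903^2·0.1387^2 = -0.056564
d^2_{-1,-1}(0.2782) = +0.961921 -0.056564 = +0.905357
|D^2_{-1,-1}|² = |d^2_{-1,-1}(β)|² = (+0.905357)² = 0.819671 (the z-rotation phases have unit modulus)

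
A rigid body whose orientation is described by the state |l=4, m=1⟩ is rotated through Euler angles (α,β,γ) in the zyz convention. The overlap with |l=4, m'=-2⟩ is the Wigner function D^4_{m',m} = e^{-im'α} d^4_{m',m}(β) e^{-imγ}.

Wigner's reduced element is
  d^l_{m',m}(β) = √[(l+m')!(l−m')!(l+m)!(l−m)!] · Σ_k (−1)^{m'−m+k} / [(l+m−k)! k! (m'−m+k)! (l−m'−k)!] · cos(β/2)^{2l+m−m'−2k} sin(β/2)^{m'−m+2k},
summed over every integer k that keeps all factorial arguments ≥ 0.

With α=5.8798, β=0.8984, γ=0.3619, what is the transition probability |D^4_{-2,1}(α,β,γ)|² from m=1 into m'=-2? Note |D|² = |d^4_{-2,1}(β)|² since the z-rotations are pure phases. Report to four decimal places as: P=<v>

D^4_{-2,1}(5.8798,0.8984,0.3619) = e^{-i·-2·5.8798}·d^4_{-2,1}(0.8984)·e^{-i·1·0.3619}. Compute d first:
Half-angle: c=0.900795, s=0.434245. N=√(2·720·120·6)=1018.233765
Admissible k: 3..5 (factorial args all ≥0)
  k=3: (−1)^0·1018.2338/(72)·0.9008^5·0.4342^3 = +0.686829
  k=4: (−1)^1·1018.2338/(48)·0.9008^3·0.4342^5 = -0.239419
  k=5: (−1)^2·1018.2338/(240)·0.9008^1·0.4342^7 = +0.011128
d^4_{-2,1}(0.8984) = +0.686829 -0.239419 +0.011128 = +0.458538
|D^4_{-2,1}|² = |d^4_{-2,1}(β)|² = (+0.458538)² = 0.210257 (the z-rotation phases have unit modulus)

P=0.2103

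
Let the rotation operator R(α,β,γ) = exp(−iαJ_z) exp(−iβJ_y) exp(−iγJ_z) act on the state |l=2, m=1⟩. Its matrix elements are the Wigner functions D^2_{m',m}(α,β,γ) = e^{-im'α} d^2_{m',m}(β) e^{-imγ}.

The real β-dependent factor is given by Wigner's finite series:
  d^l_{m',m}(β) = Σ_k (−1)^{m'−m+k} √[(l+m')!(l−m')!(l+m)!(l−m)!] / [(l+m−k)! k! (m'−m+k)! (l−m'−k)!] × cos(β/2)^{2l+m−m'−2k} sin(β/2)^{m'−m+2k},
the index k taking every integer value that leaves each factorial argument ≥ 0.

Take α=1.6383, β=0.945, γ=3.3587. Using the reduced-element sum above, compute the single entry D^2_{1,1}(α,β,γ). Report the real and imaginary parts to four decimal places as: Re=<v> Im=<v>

D^2_{1,1}(1.6383,0.945,3.3587) = e^{-i·1·1.6383}·d^2_{1,1}(0.945)·e^{-i·1·3.3587}. Compute d first:
Half-angle: c=0.890433, s=0.455114. N=√(6·1·6·1)=6.000000
k∈{0,1} keeps every argument non-negative
  k=0: (−1)^0·6.0000/(6)·0.8904^4·0.4551^0 = +0.628645
  k=1: (−1)^1·6.0000/(2)·0.8904^2·0.4551^2 = -0.492679
d^2_{1,1}(0.945) = +0.628645 -0.492679 = +0.135966
Attach z-rotation phases: D = e^{-i(1)(1.6383)}·(+0.135966)·e^{-i(1)(3.3587)} = +0.038177+0.130496i

Re=0.0382 Im=0.1305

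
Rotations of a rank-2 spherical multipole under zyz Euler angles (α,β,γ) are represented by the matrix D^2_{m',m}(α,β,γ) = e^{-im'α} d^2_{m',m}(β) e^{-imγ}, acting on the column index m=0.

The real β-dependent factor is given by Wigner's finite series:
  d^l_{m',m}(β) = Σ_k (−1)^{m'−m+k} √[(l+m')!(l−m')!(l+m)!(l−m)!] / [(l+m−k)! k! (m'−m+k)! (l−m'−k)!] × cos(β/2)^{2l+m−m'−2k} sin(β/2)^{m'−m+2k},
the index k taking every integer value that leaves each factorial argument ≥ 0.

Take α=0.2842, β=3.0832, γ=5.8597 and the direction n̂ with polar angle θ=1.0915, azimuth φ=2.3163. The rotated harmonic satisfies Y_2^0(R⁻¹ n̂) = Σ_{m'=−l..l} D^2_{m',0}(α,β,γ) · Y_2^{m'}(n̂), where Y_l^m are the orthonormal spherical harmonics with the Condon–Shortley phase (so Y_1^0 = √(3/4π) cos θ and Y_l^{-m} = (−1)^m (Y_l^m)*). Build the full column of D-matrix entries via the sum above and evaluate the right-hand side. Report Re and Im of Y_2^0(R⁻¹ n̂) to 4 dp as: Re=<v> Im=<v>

Need the full column D^2_{m',0} for m'=−2..2 at α=0.2842, β=3.0832, γ=5.8597.
cos(β/2)=0.029192, sin(β/2)=0.999574
d^2_{-2,0}: single k=2 term ⇒ +0.002086;  D = +0.001758+0.001123i
d^2_{-1,0}: k∈[1..2] ⇒ +0.000061 -0.071415 = -0.071354;  D = -0.068491-0.020007i
d^2_{0,0}: k∈[0..2] ⇒ +0.000001 -0.003406 +0.998296 = +0.994891;  D = +0.994891+0.000000i
d^2_{1,0}: k∈[0..1] ⇒ -0.000061 +0.071415 = +0.071354;  D = +0.068491-0.020007i
d^2_{2,0}: single k=0 term ⇒ +0.002086;  D = +0.001758-0.001123i
Y_2^{m'}(θ=1.0915,φ=2.3163) and Σ D·Y over m':
  (+0.0018+0.0011i)·(-0.0242+0.3032i)  (-0.0685-0.0200i)·(-0.2144-0.2323i)  (+0.9949+0.0000i)·(-0.1142+0.0000i)  (+0.0685-0.0200i)·(+0.2144-0.2323i)  (+0.0018-0.0011i)·(-0.0242-0.3032i)
Y_2^0(R⁻¹ n̂) = -0.094277+0.000000i

Re=-0.0943 Im=0.0000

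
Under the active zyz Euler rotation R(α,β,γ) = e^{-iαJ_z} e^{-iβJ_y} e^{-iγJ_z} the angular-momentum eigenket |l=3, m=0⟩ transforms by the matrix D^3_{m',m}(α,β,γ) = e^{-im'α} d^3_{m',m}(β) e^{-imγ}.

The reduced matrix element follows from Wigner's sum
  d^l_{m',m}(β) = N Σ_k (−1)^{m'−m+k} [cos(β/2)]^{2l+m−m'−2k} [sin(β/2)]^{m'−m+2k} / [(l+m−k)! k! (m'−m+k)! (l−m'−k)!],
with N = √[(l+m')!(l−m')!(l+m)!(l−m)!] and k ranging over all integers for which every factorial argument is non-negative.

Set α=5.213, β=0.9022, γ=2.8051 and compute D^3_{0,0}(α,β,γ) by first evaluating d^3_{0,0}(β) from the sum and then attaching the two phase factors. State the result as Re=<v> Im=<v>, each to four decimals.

Split into d^3_{0,0}(β=0.9022) × two z-phases.
c=cos(0.9022/2)=0.899968, s=sin(0.9022/2)=0.435956; N=√[6·6·6·6]=36.000000
Admissible k: 0..3 (factorial args all ≥0)
  k=0: (−1)^0·36.0000/(36)·0.9000^6·0.4360^0 = +0.531328
  k=1: (−1)^1·36.0000/(4)·0.9000^4·0.4360^2 = -1.122111
  k=2: (−1)^2·36.0000/(4)·0.9000^2·0.4360^4 = +0.263309
  k=3: (−1)^3·36.0000/(36)·0.9000^0·0.4360^6 = -0.006865
d^3_{0,0}(0.9022) = +0.531328 -1.122111 +0.263309 -0.006865 = -0.334339
Attach z-rotation phases: D = e^{-i(0)(5.213)}·(-0.334339)·e^{-i(0)(2.8051)} = -0.334339+0.000000i

Re=-0.3343 Im=0.0000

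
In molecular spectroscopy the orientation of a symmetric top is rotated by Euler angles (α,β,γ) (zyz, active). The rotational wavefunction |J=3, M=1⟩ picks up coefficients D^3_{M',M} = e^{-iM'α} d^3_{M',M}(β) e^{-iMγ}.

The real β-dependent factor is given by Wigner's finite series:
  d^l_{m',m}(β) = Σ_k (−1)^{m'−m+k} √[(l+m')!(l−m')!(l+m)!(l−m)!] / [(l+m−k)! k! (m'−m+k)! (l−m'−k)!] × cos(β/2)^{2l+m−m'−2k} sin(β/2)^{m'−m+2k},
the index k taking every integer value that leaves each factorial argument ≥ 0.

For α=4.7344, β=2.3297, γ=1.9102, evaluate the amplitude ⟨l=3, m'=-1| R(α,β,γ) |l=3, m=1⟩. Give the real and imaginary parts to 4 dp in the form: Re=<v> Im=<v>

Split into d^3_{-1,1}(β=2.3297) × two z-phases.
With c≡cos(β/2)=0.394888 and s≡sin(β/2)=0.918729, N=[2·24·24·2]^{1/2}=48.000000
k∈{2,3,4} keeps every argument non-negative
  k=2: (−1)^0·48.0000/(8)·0.3949^4·0.9187^2 = +0.123147
  k=3: (−1)^1·48.0000/(6)·0.3949^2·0.9187^4 = -0.888768
  k=4: (−1)^2·48.0000/(48)·0.3949^0·0.9187^6 = +0.601347
d^3_{-1,1}(2.3297) = +0.123147 -0.888768 +0.601347 = -0.164275
Attach z-rotation phases: D = e^{-i(-1)(4.7344)}·(-0.164275)·e^{-i(1)(1.9102)} = +0.156070-0.051269i

Re=0.1561 Im=-0.0513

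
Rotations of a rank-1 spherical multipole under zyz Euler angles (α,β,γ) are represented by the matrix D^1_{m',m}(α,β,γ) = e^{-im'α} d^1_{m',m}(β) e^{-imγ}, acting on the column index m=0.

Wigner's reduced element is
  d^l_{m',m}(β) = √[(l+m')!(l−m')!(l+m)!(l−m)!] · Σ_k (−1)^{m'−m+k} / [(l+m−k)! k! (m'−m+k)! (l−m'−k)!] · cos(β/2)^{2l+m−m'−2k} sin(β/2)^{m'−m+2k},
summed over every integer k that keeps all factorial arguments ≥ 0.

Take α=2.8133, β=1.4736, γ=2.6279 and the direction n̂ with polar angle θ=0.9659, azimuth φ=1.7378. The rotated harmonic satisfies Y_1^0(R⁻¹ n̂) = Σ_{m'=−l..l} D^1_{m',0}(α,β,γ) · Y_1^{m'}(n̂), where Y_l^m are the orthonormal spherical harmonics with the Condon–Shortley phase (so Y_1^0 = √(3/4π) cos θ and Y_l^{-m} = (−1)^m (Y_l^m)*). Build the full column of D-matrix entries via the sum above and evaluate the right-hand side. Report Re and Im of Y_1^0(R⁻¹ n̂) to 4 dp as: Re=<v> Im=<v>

Re=0.2171 Im=0.0000

Need the full column D^1_{m',0} for m'=−1..1 at α=2.8133, β=1.4736, γ=2.6279.
cos(β/2)=0.740622, sin(β/2)=0.671921
d^1_{-1,0}: single k=1 term ⇒ +0.703769;  D = -0.666184+0.226914i
d^1_{0,0}: k∈[0..1] ⇒ +0.548522 -0.451478 = +0.097043;  D = +0.097043+0.000000i
d^1_{1,0}: single k=0 term ⇒ -0.703769;  D = +0.666184+0.226914i
Y_1^{m'}(θ=0.9659,φ=1.7378) and Σ D·Y over m':
  (-0.6662+0.2269i)·(-0.0472-0.2802i)  (+0.0970+0.0000i)·(+0.2779+0.0000i)  (+0.6662+0.2269i)·(+0.0472-0.2802i)
Y_1^0(R⁻¹ n̂) = +0.217085+0.000000i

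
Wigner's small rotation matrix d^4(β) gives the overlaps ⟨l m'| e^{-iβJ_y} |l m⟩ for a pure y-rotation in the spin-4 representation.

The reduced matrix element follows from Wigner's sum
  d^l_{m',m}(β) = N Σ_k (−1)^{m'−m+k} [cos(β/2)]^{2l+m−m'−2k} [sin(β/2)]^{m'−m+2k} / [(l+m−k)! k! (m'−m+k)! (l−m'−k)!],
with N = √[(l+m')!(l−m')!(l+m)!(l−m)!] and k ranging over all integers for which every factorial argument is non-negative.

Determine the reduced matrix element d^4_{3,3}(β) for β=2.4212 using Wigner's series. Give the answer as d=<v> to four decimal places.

d=-0.0115

d^4_{3,3}(β=2.4212) via Wigner's sum:
Half-angle: c=0.352458, s=0.935828. N=√(5040·1·5040·1)=5040.000000
k∈{0,1} keeps every argument non-negative
  k=0: (−1)^0·5040.0000/(5040)·0.3525^8·0.9358^0 = +0.000238
  k=1: (−1)^1·5040.0000/(720)·0.3525^6·0.9358^2 = -0.011753
d^4_{3,3}(2.4212) = +0.000238 -0.011753 = -0.011514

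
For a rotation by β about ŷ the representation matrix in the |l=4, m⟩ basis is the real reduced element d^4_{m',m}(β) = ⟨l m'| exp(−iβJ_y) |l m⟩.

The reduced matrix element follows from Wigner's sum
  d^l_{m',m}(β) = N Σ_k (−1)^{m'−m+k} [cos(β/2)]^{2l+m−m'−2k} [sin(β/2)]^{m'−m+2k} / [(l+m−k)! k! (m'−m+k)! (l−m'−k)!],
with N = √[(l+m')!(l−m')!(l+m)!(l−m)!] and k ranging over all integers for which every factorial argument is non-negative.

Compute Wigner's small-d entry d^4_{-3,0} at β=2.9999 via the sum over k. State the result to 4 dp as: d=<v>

d^4_{-3,0}(β=2.9999) via Wigner's sum:
Half-angle: c=0.070787, s=0.997491. N=√(1·5040·24·24)=1703.830978
k: max(0,(0)−(-3))=3 … min(4+(0),4−(-3))=4
  k=3: (−1)^0·1703.8310/(144)·0.0708^5·0.9975^3 = +0.000021
  k=4: (−1)^1·1703.8310/(144)·0.0708^3·0.9975^5 = -0.004144
d^4_{-3,0}(2.9999) = +0.000021 -0.004144 = -0.004124

d=-0.0041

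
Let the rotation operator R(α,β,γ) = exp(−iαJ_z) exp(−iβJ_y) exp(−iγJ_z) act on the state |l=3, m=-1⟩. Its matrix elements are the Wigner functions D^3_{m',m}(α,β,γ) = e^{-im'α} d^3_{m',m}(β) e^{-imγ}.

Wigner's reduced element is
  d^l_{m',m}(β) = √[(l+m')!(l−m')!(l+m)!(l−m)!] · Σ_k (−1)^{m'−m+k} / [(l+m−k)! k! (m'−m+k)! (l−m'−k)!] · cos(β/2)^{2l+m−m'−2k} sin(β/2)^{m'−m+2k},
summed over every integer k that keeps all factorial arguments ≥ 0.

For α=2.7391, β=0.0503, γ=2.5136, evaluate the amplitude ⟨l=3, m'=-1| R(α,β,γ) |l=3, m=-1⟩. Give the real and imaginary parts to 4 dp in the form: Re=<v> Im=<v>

Re=0.5108 Im=-0.8516

D^3_{-1,-1}(2.7391,0.0503,2.5136) = e^{-i·-1·2.7391}·d^3_{-1,-1}(0.0503)·e^{-i·-1·2.5136}. Compute d first:
Half-angle: c=0.999684, s=0.025147. N=√(2·24·2·24)=48.000000
Admissible k: 0..2 (factorial args all ≥0)
  k=0: (−1)^0·48.0000/(48)·0.9997^6·0.0251^0 = +0.998104
  k=1: (−1)^1·48.0000/(6)·0.9997^4·0.0251^2 = -0.005053
  k=2: (−1)^2·48.0000/(8)·0.9997^2·0.0251^4 = +0.000002
d^3_{-1,-1}(0.0503) = +0.998104 -0.005053 +0.000002 = +0.993054
D = (-0.920087+0.391713i)·(+0.993054)·(-0.809208+0.587522i) = +0.510830-0.851592i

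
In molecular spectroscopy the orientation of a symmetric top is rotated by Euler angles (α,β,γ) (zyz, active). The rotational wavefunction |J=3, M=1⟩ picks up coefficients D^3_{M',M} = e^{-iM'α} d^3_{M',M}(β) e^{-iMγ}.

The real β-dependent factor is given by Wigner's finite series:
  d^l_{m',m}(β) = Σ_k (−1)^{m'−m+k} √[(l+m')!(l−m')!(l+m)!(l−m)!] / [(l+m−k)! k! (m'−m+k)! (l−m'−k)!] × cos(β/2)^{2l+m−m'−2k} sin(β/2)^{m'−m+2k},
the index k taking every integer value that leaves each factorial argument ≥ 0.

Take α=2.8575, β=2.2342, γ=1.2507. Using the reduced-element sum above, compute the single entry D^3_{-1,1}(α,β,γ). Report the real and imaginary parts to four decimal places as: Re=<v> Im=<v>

Split into d^3_{-1,1}(β=2.2342) × two z-phases.
With c≡cos(β/2)=0.438291 and s≡sin(β/2)=0.898833, N=[2·24·24·2]^{1/2}=48.000000
k: max(0,(1)−(-1))=2 … min(3+(1),3−(-1))=4
  k=2: (−1)^0·48.0000/(8)·0.4383^4·0.8988^2 = +0.178879
  k=3: (−1)^1·48.0000/(6)·0.4383^2·0.8988^4 = -1.003070
  k=4: (−1)^2·48.0000/(48)·0.4383^0·0.8988^6 = +0.527320
d^3_{-1,1}(2.2342) = +0.178879 -1.003070 +0.527320 = -0.296871
Attach z-rotation phases: D = e^{-i(-1)(2.8575)}·(-0.296871)·e^{-i(1)(1.2507)} = +0.010686-0.296678i

Re=0.0107 Im=-0.2967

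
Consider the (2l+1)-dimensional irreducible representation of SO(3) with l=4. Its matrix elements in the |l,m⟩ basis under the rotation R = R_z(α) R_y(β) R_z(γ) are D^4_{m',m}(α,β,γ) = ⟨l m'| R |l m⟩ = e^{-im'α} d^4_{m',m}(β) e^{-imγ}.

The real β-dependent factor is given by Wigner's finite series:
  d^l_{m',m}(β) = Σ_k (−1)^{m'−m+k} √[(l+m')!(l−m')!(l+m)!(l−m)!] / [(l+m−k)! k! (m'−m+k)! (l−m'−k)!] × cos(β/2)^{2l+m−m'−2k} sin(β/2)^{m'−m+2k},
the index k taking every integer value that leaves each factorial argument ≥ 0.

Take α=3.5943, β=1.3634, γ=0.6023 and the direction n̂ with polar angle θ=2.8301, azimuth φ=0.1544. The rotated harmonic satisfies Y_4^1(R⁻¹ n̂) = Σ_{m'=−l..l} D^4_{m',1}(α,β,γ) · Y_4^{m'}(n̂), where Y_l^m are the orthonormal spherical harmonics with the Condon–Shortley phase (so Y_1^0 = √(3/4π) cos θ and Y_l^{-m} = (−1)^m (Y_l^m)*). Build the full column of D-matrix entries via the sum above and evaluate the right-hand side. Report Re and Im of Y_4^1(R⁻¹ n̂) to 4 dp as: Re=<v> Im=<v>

Re=-0.2404 Im=0.1311

Need the full column D^4_{m',1} for m'=−4..4 at α=3.5943, β=1.3634, γ=0.6023.
cos(β/2)=0.776503, sin(β/2)=0.630114
d^4_{-4,1}: single k=5 term ⇒ +0.348031;  D = +0.123341+0.325443i
d^4_{-3,1}: k∈[4..5] ⇒ +0.758171 -0.299551 = +0.458620;  D = -0.333742-0.314562i
d^4_{-2,1}: k∈[3..5] ⇒ +0.998820 -0.986576 +0.129931 = +0.142174;  D = +0.135693+0.042438i
d^4_{-1,1}: k∈[2..5] ⇒ +0.870354 -1.719371 +0.566098 -0.024852 = -0.307770;  D = +0.304333-0.045869i
d^4_{0,1}: k∈[1..4] ⇒ +0.479661 -1.895127 +1.247931 -0.136959 = -0.304494;  D = -0.250913+0.172508i
d^4_{1,1}: k∈[0..3] ⇒ +0.132173 -1.305531 +1.719371 -0.377399 = +0.168614;  D = -0.083164+0.146678i
d^4_{2,1}: k∈[0..2] ⇒ -0.455047 +1.498229 -0.657718 = +0.385465;  D = +0.024300-0.384699i
d^4_{3,1}: k∈[0..1] ⇒ +0.690822 -0.758171 = -0.067349;  D = -0.025582-0.062301i
d^4_{4,1}: single k=0 term ⇒ -0.528526;  D = +0.394385+0.351852i
Y_4^{m'}(θ=2.8301,φ=0.1544) and Σ D·Y over m':
  (+0.1233+0.3254i)·(+0.0032-0.0023i)  (-0.3337-0.3146i)·(-0.0307+0.0153i)  (+0.1357+0.0424i)·(+0.1599-0.0510i)  (+0.3043-0.0459i)·(-0.4558+0.0709i)  (-0.2509+0.1725i)·(+0.4815+0.0000i)  (-0.0832+0.1467i)·(+0.4558+0.0709i)  (+0.0243-0.3847i)·(+0.1599+0.0510i)  (-0.0256-0.0623i)·(+0.0307+0.0153i)  (+0.3944+0.3519i)·(+0.0032+0.0023i)
Y_4^1(R⁻¹ n̂) = -0.240396+0.131101i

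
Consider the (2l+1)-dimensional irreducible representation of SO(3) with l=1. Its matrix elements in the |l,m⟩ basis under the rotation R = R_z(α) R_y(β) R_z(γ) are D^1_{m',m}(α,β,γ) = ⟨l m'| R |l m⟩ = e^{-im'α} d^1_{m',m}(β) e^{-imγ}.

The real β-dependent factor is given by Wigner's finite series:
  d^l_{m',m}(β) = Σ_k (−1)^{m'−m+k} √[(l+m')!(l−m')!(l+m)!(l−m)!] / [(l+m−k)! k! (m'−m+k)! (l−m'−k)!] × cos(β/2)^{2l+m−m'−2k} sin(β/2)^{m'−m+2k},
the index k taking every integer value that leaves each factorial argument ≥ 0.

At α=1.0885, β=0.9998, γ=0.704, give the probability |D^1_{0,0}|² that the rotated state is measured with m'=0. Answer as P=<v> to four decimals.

P=0.2921

First d^1_{0,0}(β=0.9998), then the phase factors e^{-i(0)α} and e^{-i(0)γ}:
Half-angle: c=0.877631, s=0.479338. N=√(1·1·1·1)=1.000000
Admissible k: 0..1 (factorial args all ≥0)
  k=0: (−1)^0·1.0000/(1)·0.8776^2·0.4793^0 = +0.770235
  k=1: (−1)^1·1.0000/(1)·0.8776^0·0.4793^2 = -0.229765
d^1_{0,0}(0.9998) = +0.770235 -0.229765 = +0.540471
|D^1_{0,0}|² = |d^1_{0,0}(β)|² = (+0.540471)² = 0.292108 (the z-rotation phases have unit modulus)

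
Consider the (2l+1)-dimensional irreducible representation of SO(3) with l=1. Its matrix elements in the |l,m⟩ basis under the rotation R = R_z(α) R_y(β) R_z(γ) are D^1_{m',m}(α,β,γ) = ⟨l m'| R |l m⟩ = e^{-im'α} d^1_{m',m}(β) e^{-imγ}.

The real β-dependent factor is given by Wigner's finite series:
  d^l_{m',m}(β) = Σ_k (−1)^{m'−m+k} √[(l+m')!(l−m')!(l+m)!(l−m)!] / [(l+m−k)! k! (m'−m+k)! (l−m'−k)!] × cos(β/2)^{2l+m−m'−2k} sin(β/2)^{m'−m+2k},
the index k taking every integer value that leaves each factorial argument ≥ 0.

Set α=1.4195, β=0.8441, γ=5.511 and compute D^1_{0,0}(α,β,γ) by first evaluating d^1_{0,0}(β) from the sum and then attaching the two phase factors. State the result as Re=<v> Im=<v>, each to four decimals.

Re=0.6644 Im=0.0000

Split into d^1_{0,0}(β=0.8441) × two z-phases.
Half-angle: c=0.912251, s=0.409631. N=√(1·1·1·1)=1.000000
The bounds max(0,m−m')=0 and min(l+m,l−m')=1 give 2 terms
  k=0: (−1)^0·1.0000/(1)·0.9123^2·0.4096^0 = +0.832202
  k=1: (−1)^1·1.0000/(1)·0.9123^0·0.4096^2 = -0.167798
d^1_{0,0}(0.8441) = +0.832202 -0.167798 = +0.664404
Attach z-rotation phases: D = e^{-i(0)(1.4195)}·(+0.664404)·e^{-i(0)(5.511)} = +0.664404+0.000000i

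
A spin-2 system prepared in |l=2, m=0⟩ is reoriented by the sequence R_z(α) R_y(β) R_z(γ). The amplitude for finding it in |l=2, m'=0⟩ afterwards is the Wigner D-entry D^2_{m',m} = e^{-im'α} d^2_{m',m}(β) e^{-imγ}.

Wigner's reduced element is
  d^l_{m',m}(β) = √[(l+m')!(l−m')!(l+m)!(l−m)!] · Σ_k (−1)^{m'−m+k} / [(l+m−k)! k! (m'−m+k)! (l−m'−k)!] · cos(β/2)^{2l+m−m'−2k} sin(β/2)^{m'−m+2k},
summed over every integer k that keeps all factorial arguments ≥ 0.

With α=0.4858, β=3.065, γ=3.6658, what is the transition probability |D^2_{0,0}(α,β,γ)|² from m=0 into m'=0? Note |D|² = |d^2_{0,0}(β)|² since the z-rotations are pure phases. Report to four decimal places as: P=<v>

P=0.9825

D^2_{0,0}(0.4858,3.065,3.6658) = e^{-i·0·0.4858}·d^2_{0,0}(3.065)·e^{-i·0·3.6658}. Compute d first:
With c≡cos(β/2)=0.038287 and s≡sin(β/2)=0.999267, N=[2·2·2·2]^{1/2}=4.000000
The bounds max(0,m−m')=0 and min(l+m,l−m')=2 give 3 terms
  k=0: (−1)^0·4.0000/(4)·0.0383^4·0.9993^0 = +0.000002
  k=1: (−1)^1·4.0000/(1)·0.0383^2·0.9993^2 = -0.005855
  k=2: (−1)^2·4.0000/(4)·0.0383^0·0.9993^4 = +0.997070
d^2_{0,0}(3.065) = +0.000002 -0.005855 +0.997070 = +0.991218
|D^2_{0,0}|² = |d^2_{0,0}(β)|² = (+0.991218)² = 0.982512 (the z-rotation phases have unit modulus)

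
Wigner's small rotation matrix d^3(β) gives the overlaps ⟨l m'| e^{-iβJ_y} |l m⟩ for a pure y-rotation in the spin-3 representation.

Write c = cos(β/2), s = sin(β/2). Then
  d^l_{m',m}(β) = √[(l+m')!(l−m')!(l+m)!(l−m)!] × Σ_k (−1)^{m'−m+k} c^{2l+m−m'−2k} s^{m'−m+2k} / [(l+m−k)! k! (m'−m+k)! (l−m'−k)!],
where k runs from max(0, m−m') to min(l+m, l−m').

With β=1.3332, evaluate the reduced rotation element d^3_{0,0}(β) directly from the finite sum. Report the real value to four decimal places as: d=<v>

d=-0.3205

d^3_{0,0}(β=1.3332) via Wigner's sum:
With c≡cos(β/2)=0.785928 and s≡sin(β/2)=0.618317, N=[6·6·6·6]^{1/2}=36.000000
k∈{0,1,2,3} keeps every argument non-negative
  k=0: (−1)^0·36.0000/(36)·0.7859^6·0.6183^0 = +0.235667
  k=1: (−1)^1·36.0000/(4)·0.7859^4·0.6183^2 = -1.312797
  k=2: (−1)^2·36.0000/(4)·0.7859^2·0.6183^4 = +0.812558
  k=3: (−1)^3·36.0000/(36)·0.7859^0·0.6183^6 = -0.055882
d^3_{0,0}(1.3332) = +0.235667 -1.312797 +0.812558 -0.055882 = -0.320454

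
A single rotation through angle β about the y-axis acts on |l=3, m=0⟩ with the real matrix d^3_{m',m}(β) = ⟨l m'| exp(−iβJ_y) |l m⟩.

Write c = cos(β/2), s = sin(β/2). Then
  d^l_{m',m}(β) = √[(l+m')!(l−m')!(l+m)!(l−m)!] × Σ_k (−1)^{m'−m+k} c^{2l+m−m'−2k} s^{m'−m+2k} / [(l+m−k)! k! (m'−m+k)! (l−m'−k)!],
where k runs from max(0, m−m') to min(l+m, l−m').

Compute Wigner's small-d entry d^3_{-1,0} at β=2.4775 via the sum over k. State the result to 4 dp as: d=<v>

d=0.5606

d^3_{-1,0}(β=2.4775) via Wigner's sum:
c=cos(2.4775/2)=0.325978, s=sin(2.4775/2)=0.945377; N=√[2·24·6·6]=41.569219
k∈{1,2,3} keeps every argument non-negative
  k=1: (−1)^0·41.5692/(12)·0.3260^5·0.9454^1 = +0.012054
  k=2: (−1)^1·41.5692/(4)·0.3260^3·0.9454^3 = -0.304154
  k=3: (−1)^2·41.5692/(12)·0.3260^1·0.9454^5 = +0.852717
d^3_{-1,0}(2.4775) = +0.012054 -0.304154 +0.852717 = +0.560618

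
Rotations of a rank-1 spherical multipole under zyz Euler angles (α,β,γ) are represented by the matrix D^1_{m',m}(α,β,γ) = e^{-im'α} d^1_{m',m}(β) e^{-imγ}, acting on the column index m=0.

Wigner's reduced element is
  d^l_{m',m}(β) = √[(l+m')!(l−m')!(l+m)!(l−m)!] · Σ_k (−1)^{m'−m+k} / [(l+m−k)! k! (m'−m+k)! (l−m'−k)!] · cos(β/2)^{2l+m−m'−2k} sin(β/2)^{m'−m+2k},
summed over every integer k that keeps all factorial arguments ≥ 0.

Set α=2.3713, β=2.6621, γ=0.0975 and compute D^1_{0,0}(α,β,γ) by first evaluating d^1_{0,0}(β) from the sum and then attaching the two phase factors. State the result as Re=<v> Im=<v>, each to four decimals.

First d^1_{0,0}(β=2.6621), then the phase factors e^{-i(0)α} and e^{-i(0)γ}:
With c≡cos(β/2)=0.237456 and s≡sin(β/2)=0.971398, N=[1·1·1·1]^{1/2}=1.000000
Admissible k: 0..1 (factorial args all ≥0)
  k=0: (−1)^0·1.0000/(1)·0.2375^2·0.9714^0 = +0.056385
  k=1: (−1)^1·1.0000/(1)·0.2375^0·0.9714^2 = -0.943615
d^1_{0,0}(2.6621) = +0.056385 -0.943615 = -0.887229
D = (+1.000000+0.000000i)·(-0.887229)·(+1.000000+0.000000i) = -0.887229+0.000000i

Re=-0.8872 Im=0.0000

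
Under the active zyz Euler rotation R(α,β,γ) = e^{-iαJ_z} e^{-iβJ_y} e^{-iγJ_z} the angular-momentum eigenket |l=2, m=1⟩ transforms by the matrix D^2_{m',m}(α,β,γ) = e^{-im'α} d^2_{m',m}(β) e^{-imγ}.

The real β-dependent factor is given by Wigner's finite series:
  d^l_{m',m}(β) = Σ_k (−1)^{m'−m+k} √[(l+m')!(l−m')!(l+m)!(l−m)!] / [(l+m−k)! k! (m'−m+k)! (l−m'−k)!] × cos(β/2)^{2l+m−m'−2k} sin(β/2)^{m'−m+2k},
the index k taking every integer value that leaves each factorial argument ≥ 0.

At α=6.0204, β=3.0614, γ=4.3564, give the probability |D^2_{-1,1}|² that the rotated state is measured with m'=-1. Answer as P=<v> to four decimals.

First d^2_{-1,1}(β=3.0614), then the phase factors e^{-i(-1)α} and e^{-i(1)γ}:
With c≡cos(β/2)=0.040086 and s≡sin(β/2)=0.999196, N=[1·6·6·1]^{1/2}=6.000000
k∈{2,3} keeps every argument non-negative
  k=2: (−1)^0·6.0000/(2)·0.0401^2·0.9992^2 = +0.004813
  k=3: (−1)^1·6.0000/(6)·0.0401^0·0.9992^4 = -0.996789
d^2_{-1,1}(3.0614) = +0.004813 -0.996789 = -0.991976
|D^2_{-1,1}|² = |d^2_{-1,1}(β)|² = (-0.991976)² = 0.984016 (the z-rotation phases have unit modulus)

P=0.9840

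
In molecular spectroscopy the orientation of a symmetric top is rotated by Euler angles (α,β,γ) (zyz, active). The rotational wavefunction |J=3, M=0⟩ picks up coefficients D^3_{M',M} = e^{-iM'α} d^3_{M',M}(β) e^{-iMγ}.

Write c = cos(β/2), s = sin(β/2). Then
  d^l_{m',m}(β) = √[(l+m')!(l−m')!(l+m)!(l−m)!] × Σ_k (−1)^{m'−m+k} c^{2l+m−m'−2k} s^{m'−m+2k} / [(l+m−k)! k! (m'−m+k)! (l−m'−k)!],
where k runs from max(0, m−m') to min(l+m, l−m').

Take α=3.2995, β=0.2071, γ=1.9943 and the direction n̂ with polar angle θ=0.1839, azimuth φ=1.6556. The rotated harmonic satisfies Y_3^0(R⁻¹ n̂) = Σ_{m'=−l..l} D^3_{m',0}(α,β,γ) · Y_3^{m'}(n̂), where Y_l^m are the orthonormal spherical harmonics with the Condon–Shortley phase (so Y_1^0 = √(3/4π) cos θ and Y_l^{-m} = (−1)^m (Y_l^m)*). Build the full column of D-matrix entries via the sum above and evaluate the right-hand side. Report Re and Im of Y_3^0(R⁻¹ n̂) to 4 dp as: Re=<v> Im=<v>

Re=0.5736 Im=0.0000

Need the full column D^3_{m',0} for m'=−3..3 at α=3.2995, β=0.2071, γ=1.9943.
cos(β/2)=0.994643, sin(β/2)=0.103365
d^3_{-3,0}: single k=3 term ⇒ +0.004860;  D = -0.004325-0.002217i
d^3_{-2,0}: k∈[2..3] ⇒ +0.057277 -0.000619 = +0.056658;  D = +0.053856+0.017597i
d^3_{-1,0}: k∈[1..3] ⇒ +0.348579 -0.011294 +0.000041 = +0.337326;  D = -0.333129-0.053045i
d^3_{0,0}: k∈[0..3] ⇒ +0.968288 -0.094115 +0.001016 -0.000001 = +0.875188;  D = +0.875188+0.000000i
d^3_{1,0}: k∈[0..2] ⇒ -0.348579 +0.011294 -0.000041 = -0.337326;  D = +0.333129-0.053045i
d^3_{2,0}: k∈[0..1] ⇒ +0.057277 -0.000619 = +0.056658;  D = +0.053856-0.017597i
d^3_{3,0}: single k=0 term ⇒ -0.004860;  D = +0.004325-0.002217i
Y_3^{m'}(θ=0.1839,φ=1.6556) and Σ D·Y over m':
  (-0.0043-0.0022i)·(+0.0006+0.0025i)  (+0.0539+0.0176i)·(-0.0331+0.0057i)  (-0.3331-0.0530i)·(-0.0192-0.2257i)  (+0.8752+0.0000i)·(+0.6724+0.0000i)  (+0.3331-0.0530i)·(+0.0192-0.2257i)  (+0.0539-0.0176i)·(-0.0331-0.0057i)  (+0.0043-0.0022i)·(-0.0006+0.0025i)
Y_3^0(R⁻¹ n̂) = +0.573576-0.000000i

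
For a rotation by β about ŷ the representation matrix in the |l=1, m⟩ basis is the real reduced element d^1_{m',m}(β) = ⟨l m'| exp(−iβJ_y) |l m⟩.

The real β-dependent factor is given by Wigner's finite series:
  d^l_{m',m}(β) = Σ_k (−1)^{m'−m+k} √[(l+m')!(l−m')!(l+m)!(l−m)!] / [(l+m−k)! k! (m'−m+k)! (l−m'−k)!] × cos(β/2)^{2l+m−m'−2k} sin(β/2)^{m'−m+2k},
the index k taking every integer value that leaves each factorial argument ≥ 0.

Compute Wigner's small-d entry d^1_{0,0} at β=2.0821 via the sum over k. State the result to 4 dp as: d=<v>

d=-0.4893

d^1_{0,0}(β=2.0821) via Wigner's sum:
Half-angle: c=0.505314, s=0.862935. N=√(1·1·1·1)=1.000000
k∈{0,1} keeps every argument non-negative
  k=0: (−1)^0·1.0000/(1)·0.5053^2·0.8629^0 = +0.255343
  k=1: (−1)^1·1.0000/(1)·0.5053^0·0.8629^2 = -0.744657
d^1_{0,0}(2.0821) = +0.255343 -0.744657 = -0.489315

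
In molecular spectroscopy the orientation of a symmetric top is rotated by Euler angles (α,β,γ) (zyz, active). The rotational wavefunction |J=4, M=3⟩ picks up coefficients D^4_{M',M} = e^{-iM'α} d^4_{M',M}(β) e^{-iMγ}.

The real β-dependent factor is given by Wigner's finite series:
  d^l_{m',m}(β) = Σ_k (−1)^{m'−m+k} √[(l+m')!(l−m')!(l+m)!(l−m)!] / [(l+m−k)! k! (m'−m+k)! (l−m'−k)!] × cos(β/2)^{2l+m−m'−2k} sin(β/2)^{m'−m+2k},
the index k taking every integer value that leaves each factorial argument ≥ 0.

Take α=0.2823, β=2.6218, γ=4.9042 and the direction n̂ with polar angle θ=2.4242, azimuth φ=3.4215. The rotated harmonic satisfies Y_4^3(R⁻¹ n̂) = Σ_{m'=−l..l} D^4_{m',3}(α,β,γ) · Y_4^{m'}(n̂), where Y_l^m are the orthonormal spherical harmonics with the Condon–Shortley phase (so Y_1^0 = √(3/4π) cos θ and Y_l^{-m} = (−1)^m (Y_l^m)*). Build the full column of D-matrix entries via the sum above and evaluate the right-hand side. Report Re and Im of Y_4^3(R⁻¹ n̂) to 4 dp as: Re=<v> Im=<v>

Need the full column D^4_{m',3} for m'=−4..4 at α=0.2823, β=2.6218, γ=4.9042.
cos(β/2)=0.256980, sin(β/2)=0.966417
d^4_{-4,3}: single k=7 term ⇒ +0.572263;  D = +0.300950-0.486738i
d^4_{-3,3}: k∈[6..7] ⇒ +0.376603 -0.760878 = -0.384275;  D = -0.103041+0.370202i
d^4_{-2,3}: k∈[5..6] ⇒ +0.160586 -0.757033 = -0.596447;  D = +0.006461+0.596412i
d^4_{-1,3}: k∈[4..5] ⇒ +0.050324 -0.427028 = -0.376704;  D = +0.108850+0.360635i
d^4_{0,3}: k∈[3..4] ⇒ +0.011969 -0.169272 = -0.157303;  D = +0.085604+0.131971i
d^4_{1,3}: k∈[2..3] ⇒ +0.002135 -0.050324 = -0.048189;  D = +0.036448+0.031523i
d^4_{2,3}: k∈[1..2] ⇒ +0.000268 -0.011355 = -0.011087;  D = +0.010074+0.004630i
d^4_{3,3}: k∈[0..1] ⇒ +0.000019 -0.001883 = -0.001864;  D = +0.001843+0.000276i
d^4_{4,3}: single k=0 term ⇒ -0.000202;  D = +0.000200-0.000027i
Y_4^{m'}(θ=2.4242,φ=3.4215) and Σ D·Y over m':
  (+0.3010-0.4867i)·(+0.0360-0.0744i)  (-0.1030+0.3702i)·(+0.1789-0.1995i)  (+0.0065+0.5964i)·(+0.3644-0.2284i)  (+0.1088+0.3606i)·(+0.2195-0.0631i)  (+0.0856+0.1320i)·(-0.2909+0.0000i)  (+0.0364+0.0315i)·(-0.2195-0.0631i)  (+0.0101+0.0046i)·(+0.3644+0.2284i)  (+0.0018+0.0003i)·(-0.1789-0.1995i)  (+0.0002-0.0000i)·(+0.0360+0.0744i)
Y_4^3(R⁻¹ n̂) = +0.186703+0.291001i

Re=0.1867 Im=0.2910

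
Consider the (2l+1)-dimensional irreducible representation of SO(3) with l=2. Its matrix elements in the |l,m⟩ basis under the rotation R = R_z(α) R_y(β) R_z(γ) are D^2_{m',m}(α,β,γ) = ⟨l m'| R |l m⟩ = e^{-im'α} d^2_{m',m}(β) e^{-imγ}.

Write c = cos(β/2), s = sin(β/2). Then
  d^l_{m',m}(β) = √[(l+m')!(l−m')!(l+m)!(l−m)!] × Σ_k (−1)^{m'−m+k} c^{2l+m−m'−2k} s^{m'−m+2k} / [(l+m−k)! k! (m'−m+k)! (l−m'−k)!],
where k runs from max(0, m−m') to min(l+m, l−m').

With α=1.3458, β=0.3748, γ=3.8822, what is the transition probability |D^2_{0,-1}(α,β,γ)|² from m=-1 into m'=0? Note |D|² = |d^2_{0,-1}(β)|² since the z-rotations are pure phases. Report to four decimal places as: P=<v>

P=0.1741

D^2_{0,-1}(1.3458,0.3748,3.8822) = e^{-i·0·1.3458}·d^2_{0,-1}(0.3748)·e^{-i·-1·3.8822}. Compute d first:
Half-angle: c=0.982492, s=0.186305. N=√(2·2·1·6)=4.898979
k∈{0,1} keeps every argument non-negative
  k=0: (−1)^1·4.8990/(2)·0.9825^3·0.1863^1 = -0.432800
  k=1: (−1)^2·4.8990/(2)·0.9825^1·0.1863^3 = +0.015562
d^2_{0,-1}(0.3748) = -0.432800 +0.015562 = -0.417238
|D^2_{0,-1}|² = |d^2_{0,-1}(β)|² = (-0.417238)² = 0.174087 (the z-rotation phases have unit modulus)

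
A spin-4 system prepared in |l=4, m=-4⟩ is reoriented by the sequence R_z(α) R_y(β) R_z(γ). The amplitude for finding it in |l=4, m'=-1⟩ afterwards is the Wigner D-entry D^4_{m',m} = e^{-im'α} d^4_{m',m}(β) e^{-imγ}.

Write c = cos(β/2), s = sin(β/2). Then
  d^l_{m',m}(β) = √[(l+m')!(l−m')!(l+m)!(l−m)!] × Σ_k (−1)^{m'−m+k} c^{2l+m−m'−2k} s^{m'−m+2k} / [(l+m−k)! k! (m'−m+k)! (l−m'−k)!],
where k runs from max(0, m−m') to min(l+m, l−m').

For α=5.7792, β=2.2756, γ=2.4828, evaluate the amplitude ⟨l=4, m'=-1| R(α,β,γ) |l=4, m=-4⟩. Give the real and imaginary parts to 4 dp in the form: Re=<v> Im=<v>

Re=0.0728 Im=0.0002

Split into d^4_{-1,-4}(β=2.2756) × two z-phases.
c=cos(2.2756/2)=0.419592, s=sin(2.2756/2)=0.907713; N=√[6·120·1·40320]=5387.986637
The bounds max(0,m−m')=0 and min(l+m,l−m')=0 give 1 term
  k=0: (−1)^3·5387.9866/(720)·0.4196^5·0.9077^3 = -0.072791
d^4_{-1,-4}(2.2756) = -0.072791
Attach z-rotation phases: D = e^{-i(-1)(5.7792)}·(-0.072791)·e^{-i(-4)(2.4828)} = +0.072791+0.000177i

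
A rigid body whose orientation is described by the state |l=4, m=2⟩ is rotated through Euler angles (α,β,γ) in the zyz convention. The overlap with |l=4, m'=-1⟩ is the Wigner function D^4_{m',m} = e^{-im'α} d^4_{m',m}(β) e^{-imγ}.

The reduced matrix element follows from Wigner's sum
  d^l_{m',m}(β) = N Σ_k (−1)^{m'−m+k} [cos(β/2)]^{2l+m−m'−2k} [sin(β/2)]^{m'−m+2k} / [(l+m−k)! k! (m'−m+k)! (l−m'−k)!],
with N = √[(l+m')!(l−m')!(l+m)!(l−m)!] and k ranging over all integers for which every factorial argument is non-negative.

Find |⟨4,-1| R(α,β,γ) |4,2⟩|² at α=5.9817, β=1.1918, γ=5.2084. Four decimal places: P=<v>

P=0.1316

Split into d^4_{-1,2}(β=1.1918) × two z-phases.
With c≡cos(β/2)=0.827644 and s≡sin(β/2)=0.561254, N=[6·120·720·2]^{1/2}=1018.233765
Admissible k: 3..5 (factorial args all ≥0)
  k=3: (−1)^0·1018.2338/(72)·0.8276^5·0.5613^3 = +0.970980
  k=4: (−1)^1·1018.2338/(48)·0.8276^3·0.5613^5 = -0.669782
  k=5: (−1)^2·1018.2338/(240)·0.8276^1·0.5613^7 = +0.061602
d^4_{-1,2}(1.1918) = +0.970980 -0.669782 +0.061602 = +0.362800
|D^4_{-1,2}|² = |d^4_{-1,2}(β)|² = (+0.362800)² = 0.131624 (the z-rotation phases have unit modulus)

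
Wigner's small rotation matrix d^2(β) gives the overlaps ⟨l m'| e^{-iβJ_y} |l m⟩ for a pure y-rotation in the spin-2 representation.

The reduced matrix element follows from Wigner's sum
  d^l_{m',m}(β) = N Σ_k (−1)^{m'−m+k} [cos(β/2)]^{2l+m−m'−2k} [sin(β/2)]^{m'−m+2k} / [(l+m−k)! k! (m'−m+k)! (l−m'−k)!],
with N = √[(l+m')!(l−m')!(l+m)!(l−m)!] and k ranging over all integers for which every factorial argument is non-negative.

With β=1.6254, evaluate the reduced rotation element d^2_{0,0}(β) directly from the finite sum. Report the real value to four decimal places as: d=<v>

d^2_{0,0}(β=1.6254) via Wigner's sum:
c=cos(1.6254/2)=0.687540, s=sin(1.6254/2)=0.726146; N=√[2·2·2·2]=4.000000
k: max(0,(0)−(0))=0 … min(2+(0),2−(0))=2
  k=0: (−1)^0·4.0000/(4)·0.6875^4·0.7261^0 = +0.223456
  k=1: (−1)^1·4.0000/(1)·0.6875^2·0.7261^2 = -0.997021
  k=2: (−1)^2·4.0000/(4)·0.6875^0·0.7261^4 = +0.278033
d^2_{0,0}(1.6254) = +0.223456 -0.997021 +0.278033 = -0.495532

d=-0.4955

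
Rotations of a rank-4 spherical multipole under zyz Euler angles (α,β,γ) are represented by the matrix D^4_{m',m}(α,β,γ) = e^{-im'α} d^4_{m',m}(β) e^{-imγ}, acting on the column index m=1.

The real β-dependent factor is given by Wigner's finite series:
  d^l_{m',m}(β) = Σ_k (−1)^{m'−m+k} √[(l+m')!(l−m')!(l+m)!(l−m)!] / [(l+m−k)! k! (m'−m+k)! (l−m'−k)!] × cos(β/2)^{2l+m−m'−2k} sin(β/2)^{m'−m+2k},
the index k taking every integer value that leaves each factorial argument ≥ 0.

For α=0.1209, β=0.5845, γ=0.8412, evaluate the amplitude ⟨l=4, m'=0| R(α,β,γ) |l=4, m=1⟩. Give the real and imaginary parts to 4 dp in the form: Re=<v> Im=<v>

Re=0.3204 Im=-0.3584

Split into d^4_{0,1}(β=0.5845) × two z-phases.
c=cos(0.5845/2)=0.957598, s=sin(0.5845/2)=0.288108; N=√[24·24·120·6]=643.987578
Admissible k: 1..4 (factorial args all ≥0)
  k=1: (−1)^0·643.9876/(144)·0.9576^7·0.2881^1 = +0.951377
  k=2: (−1)^1·643.9876/(24)·0.9576^5·0.2881^3 = -0.516709
  k=3: (−1)^2·643.9876/(24)·0.9576^3·0.2881^5 = +0.046772
  k=4: (−1)^3·643.9876/(144)·0.9576^1·0.2881^7 = -0.000706
d^4_{0,1}(0.5845) = +0.951377 -0.516709 +0.046772 -0.000706 = +0.480734
Phases: e^{-i·(0)·0.1209}=+1.000000+0.000000i, e^{-i·(1)·0.8412}=+0.666569-0.745444i ⇒ D=+0.320442-0.358360i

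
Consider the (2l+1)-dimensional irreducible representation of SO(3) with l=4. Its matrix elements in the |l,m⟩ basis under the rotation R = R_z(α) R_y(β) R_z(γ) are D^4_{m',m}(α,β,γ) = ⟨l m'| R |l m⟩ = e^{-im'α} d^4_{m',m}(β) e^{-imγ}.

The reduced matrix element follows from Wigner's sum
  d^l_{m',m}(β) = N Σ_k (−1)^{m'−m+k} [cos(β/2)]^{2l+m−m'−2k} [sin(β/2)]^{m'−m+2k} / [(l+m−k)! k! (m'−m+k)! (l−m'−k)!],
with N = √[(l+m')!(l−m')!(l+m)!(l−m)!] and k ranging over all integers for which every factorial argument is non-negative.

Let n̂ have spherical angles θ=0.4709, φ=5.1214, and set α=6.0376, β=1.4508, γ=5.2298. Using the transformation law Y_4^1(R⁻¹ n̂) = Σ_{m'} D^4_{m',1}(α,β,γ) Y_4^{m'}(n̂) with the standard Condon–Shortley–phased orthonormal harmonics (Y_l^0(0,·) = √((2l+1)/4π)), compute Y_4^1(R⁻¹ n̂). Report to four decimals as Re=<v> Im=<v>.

Need the full column D^4_{m',1} for m'=−4..4 at α=6.0376, β=1.4508, γ=5.2298.
cos(β/2)=0.748234, sin(β/2)=0.663435
d^4_{-4,1}: single k=5 term ⇒ +0.402900;  D = +0.401884+0.028600i
d^4_{-3,1}: k∈[4..5] ⇒ +0.803271 -0.378909 = +0.424362;  D = +0.403267+0.132132i
d^4_{-2,1}: k∈[3..5] ⇒ +0.968495 -1.142115 +0.179581 = +0.005961;  D = +0.005043+0.003177i
d^4_{-1,1}: k∈[2..5] ⇒ +0.772363 -1.821647 +0.716070 -0.037531 = -0.370744;  D = -0.256218-0.267962i
d^4_{0,1}: k∈[1..4] ⇒ +0.389561 -1.837589 +1.444674 -0.189295 = -0.192649;  D = -0.095290-0.167432i
d^4_{1,1}: k∈[0..3] ⇒ +0.098243 -1.158545 +1.821647 -0.477380 = +0.283965;  D = +0.076242+0.273538i
d^4_{2,1}: k∈[0..2] ⇒ -0.369570 +1.452742 -0.761410 = +0.321762;  D = +0.008442+0.321651i
d^4_{3,1}: k∈[0..1] ⇒ +0.613044 -0.803271 = -0.190227;  D = +0.041391-0.185669i
d^4_{4,1}: single k=0 term ⇒ -0.512479;  D = +0.229775-0.458081i
Y_4^{m'}(θ=0.4709,φ=5.1214) and Σ D·Y over m':
  (+0.4019+0.0286i)·(-0.0012-0.0187i)  (+0.4033+0.1321i)·(-0.0981-0.0351i)  (+0.0050+0.0032i)·(-0.2146+0.2291i)  (-0.2562-0.2680i)·(+0.1947+0.4491i)  (-0.0953-0.1674i)·(+0.1322+0.0000i)  (+0.0762+0.2735i)·(-0.1947+0.4491i)  (+0.0084+0.3217i)·(-0.2146-0.2291i)  (+0.0414-0.1857i)·(+0.0981-0.0351i)  (+0.2298-0.4581i)·(-0.0012+0.0187i)
Y_4^1(R⁻¹ n̂) = -0.038789-0.328346i

Re=-0.0388 Im=-0.3283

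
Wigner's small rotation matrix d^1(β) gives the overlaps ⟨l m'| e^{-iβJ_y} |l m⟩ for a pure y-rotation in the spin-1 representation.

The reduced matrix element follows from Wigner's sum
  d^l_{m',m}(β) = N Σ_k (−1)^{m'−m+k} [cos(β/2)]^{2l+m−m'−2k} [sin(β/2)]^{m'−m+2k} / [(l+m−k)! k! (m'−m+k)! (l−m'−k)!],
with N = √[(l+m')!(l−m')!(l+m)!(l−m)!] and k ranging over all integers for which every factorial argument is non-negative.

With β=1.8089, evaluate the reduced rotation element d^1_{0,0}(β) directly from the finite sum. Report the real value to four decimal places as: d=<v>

d=-0.2359

d^1_{0,0}(β=1.8089) via Wigner's sum:
With c≡cos(β/2)=0.618118 and s≡sin(β/2)=0.786085, N=[1·1·1·1]^{1/2}=1.000000
k: max(0,(0)−(0))=0 … min(1+(0),1−(0))=1
  k=0: (−1)^0·1.0000/(1)·0.6181^2·0.7861^0 = +0.382070
  k=1: (−1)^1·1.0000/(1)·0.6181^0·0.7861^2 = -0.617930
d^1_{0,0}(1.8089) = +0.382070 -0.617930 = -0.235860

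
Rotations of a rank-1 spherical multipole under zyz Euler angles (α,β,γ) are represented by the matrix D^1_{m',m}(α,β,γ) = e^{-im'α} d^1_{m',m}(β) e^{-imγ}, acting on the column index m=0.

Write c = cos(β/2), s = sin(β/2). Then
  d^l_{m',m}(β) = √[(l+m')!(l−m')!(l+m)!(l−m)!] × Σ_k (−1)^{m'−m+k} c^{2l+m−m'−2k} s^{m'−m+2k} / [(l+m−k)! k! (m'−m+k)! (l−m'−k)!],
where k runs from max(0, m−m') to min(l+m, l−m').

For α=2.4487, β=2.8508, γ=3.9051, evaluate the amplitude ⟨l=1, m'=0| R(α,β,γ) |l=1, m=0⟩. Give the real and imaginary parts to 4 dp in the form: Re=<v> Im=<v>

D^1_{0,0}(2.4487,2.8508,3.9051) = e^{-i·0·2.4487}·d^1_{0,0}(2.8508)·e^{-i·0·3.9051}. Compute d first:
With c≡cos(β/2)=0.144885 and s≡sin(β/2)=0.989449, N=[1·1·1·1]^{1/2}=1.000000
k: max(0,(0)−(0))=0 … min(1+(0),1−(0))=1
  k=0: (−1)^0·1.0000/(1)·0.1449^2·0.9894^0 = +0.020992
  k=1: (−1)^1·1.0000/(1)·0.1449^0·0.9894^2 = -0.979008
d^1_{0,0}(2.8508) = +0.020992 -0.979008 = -0.958017
Phases: e^{-i·(0)·2.4487}=+1.000000+0.000000i, e^{-i·(0)·3.9051}=+1.000000+0.000000i ⇒ D=-0.958017+0.000000i

Re=-0.9580 Im=0.0000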